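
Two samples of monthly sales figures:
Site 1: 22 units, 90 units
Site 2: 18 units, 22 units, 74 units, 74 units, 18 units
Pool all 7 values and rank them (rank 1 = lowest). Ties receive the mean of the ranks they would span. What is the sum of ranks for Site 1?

Sorted (ascending): 18, 18, 22, 22, 74, 74, 90
The 2 values of 18 occupy positions 1–2 → average rank (1+2)/2 = 1.5.
The 2 values of 22 occupy positions 3–4 → average rank (3+4)/2 = 3.5.
The 2 values of 74 occupy positions 5–6 → average rank (5+6)/2 = 5.5.
Site 1 values → pooled ranks: 22→3.5, 90→7
Rank sum = 3.5 + 7 = 10.5

10.5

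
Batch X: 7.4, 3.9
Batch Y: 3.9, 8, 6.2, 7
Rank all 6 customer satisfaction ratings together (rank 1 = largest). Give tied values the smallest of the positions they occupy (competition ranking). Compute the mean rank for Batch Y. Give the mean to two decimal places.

3.25

Sorted (descending): 8, 7.4, 7, 6.2, 3.9, 3.9
The 2 values of 3.9 occupy positions 5–6 → each gets rank 5.
Batch Y values → pooled ranks: 3.9→5, 8→1, 6.2→4, 7→3
Mean rank = (5 + 1 + 4 + 3) / 4 = 3.25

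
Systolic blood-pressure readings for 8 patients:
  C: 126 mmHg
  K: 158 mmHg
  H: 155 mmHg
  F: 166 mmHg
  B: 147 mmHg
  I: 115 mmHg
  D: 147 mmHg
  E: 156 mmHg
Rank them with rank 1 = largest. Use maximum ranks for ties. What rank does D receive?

Sorted (descending): 166, 158, 156, 155, 147, 147, 126, 115
The 2 values of 147 occupy positions 5–6 → each gets rank 6.
D has value 147 mmHg → rank 6.

6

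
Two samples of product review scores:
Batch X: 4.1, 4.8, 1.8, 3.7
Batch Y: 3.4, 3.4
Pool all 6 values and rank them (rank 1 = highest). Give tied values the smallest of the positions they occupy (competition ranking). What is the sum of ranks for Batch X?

Sorted (descending): 4.8, 4.1, 3.7, 3.4, 3.4, 1.8
The 2 values of 3.4 occupy positions 4–5 → each gets rank 4.
Batch X values → pooled ranks: 4.1→2, 4.8→1, 1.8→6, 3.7→3
Rank sum = 2 + 1 + 6 + 3 = 12

12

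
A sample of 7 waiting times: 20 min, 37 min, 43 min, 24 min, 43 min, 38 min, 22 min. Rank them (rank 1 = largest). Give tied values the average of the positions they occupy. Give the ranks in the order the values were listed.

7, 4, 1.5, 5, 1.5, 3, 6

Sorted (descending): 43, 43, 38, 37, 24, 22, 20
The 2 values of 43 occupy positions 1–2 → average rank (1+2)/2 = 1.5.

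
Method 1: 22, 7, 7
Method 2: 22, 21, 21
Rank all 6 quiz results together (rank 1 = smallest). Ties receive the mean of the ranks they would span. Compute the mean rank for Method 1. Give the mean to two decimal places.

Sorted (ascending): 7, 7, 21, 21, 22, 22
The 2 values of 7 occupy positions 1–2 → average rank (1+2)/2 = 1.5.
The 2 values of 21 occupy positions 3–4 → average rank (3+4)/2 = 3.5.
The 2 values of 22 occupy positions 5–6 → average rank (5+6)/2 = 5.5.
Method 1 values → pooled ranks: 22→5.5, 7→1.5, 7→1.5
Mean rank = (5.5 + 1.5 + 1.5) / 3 = 2.83

2.83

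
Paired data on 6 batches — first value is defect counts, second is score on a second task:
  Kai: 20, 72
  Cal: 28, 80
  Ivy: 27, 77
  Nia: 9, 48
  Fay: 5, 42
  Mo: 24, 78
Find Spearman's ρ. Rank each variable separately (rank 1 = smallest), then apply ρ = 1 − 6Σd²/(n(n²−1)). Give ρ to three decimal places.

0.943

Ranks of variable 1: 3, 6, 5, 2, 1, 4
Ranks of variable 2: 3, 6, 4, 2, 1, 5
d = r₁ − r₂: 0, 0, 1, 0, 0, -1
d²: 0, 0, 1, 0, 0, 1; Σd² = 2
ρ = 1 − 6·2/(6·35) = 1 − 12/210 = 0.943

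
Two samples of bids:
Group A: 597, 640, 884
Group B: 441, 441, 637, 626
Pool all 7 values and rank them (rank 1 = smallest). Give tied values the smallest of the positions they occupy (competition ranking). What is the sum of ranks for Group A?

Sorted (ascending): 441, 441, 597, 626, 637, 640, 884
The 2 values of 441 occupy positions 1–2 → each gets rank 1.
Group A values → pooled ranks: 597→3, 640→6, 884→7
Rank sum = 3 + 6 + 7 = 16

16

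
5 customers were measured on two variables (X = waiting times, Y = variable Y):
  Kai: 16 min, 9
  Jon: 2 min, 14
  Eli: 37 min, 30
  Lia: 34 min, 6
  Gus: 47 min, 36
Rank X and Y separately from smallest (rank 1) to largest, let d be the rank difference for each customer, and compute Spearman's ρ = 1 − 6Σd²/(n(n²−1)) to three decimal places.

0.600

Ranks of variable 1: 2, 1, 4, 3, 5
Ranks of variable 2: 2, 3, 4, 1, 5
d = r₁ − r₂: 0, -2, 0, 2, 0
d²: 0, 4, 0, 4, 0; Σd² = 8
ρ = 1 − 6·8/(5·24) = 1 − 48/120 = 0.600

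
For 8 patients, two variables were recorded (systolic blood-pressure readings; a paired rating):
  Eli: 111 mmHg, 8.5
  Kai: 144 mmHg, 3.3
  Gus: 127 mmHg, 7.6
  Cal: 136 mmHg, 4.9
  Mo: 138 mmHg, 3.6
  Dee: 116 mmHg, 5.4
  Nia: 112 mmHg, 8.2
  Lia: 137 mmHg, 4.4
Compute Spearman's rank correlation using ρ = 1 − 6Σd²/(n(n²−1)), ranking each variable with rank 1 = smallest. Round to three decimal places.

Ranks of variable 1: 1, 8, 4, 5, 7, 3, 2, 6
Ranks of variable 2: 8, 1, 6, 4, 2, 5, 7, 3
d = r₁ − r₂: -7, 7, -2, 1, 5, -2, -5, 3
d²: 49, 49, 4, 1, 25, 4, 25, 9; Σd² = 166
ρ = 1 − 6·166/(8·63) = 1 − 996/504 = -0.976

-0.976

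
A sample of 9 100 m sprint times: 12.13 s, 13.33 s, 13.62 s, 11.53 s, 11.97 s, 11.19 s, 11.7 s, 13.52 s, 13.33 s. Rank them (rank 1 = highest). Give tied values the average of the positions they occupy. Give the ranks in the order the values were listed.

5, 3.5, 1, 8, 6, 9, 7, 2, 3.5

Sorted (descending): 13.62, 13.52, 13.33, 13.33, 12.13, 11.97, 11.7, 11.53, 11.19
The 2 values of 13.33 occupy positions 3–4 → average rank (3+4)/2 = 3.5.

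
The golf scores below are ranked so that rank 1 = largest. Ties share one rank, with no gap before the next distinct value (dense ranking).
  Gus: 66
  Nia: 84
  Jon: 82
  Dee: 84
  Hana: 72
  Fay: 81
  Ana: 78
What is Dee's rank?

1

Sorted (descending): 84, 84, 82, 81, 78, 72, 66
The 2 values of 84 share dense rank 1.
Remaining distinct values take the next consecutive integers.
Dee has value 84 → rank 1.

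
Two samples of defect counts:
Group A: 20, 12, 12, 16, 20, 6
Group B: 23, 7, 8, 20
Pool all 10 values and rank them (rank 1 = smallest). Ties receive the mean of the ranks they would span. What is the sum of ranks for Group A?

Sorted (ascending): 6, 7, 8, 12, 12, 16, 20, 20, 20, 23
The 2 values of 12 occupy positions 4–5 → average rank (4+5)/2 = 4.5.
The 3 values of 20 occupy positions 7–9 → average rank 8.
Group A values → pooled ranks: 20→8, 12→4.5, 12→4.5, 16→6, 20→8, 6→1
Rank sum = 8 + 4.5 + 4.5 + 6 + 8 + 1 = 32

32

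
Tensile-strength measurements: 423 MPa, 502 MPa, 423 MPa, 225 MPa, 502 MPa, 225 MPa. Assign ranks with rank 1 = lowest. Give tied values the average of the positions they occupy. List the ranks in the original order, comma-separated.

Sorted (ascending): 225, 225, 423, 423, 502, 502
The 2 values of 225 occupy positions 1–2 → average rank (1+2)/2 = 1.5.
The 2 values of 423 occupy positions 3–4 → average rank (3+4)/2 = 3.5.
The 2 values of 502 occupy positions 5–6 → average rank (5+6)/2 = 5.5.

3.5, 5.5, 3.5, 1.5, 5.5, 1.5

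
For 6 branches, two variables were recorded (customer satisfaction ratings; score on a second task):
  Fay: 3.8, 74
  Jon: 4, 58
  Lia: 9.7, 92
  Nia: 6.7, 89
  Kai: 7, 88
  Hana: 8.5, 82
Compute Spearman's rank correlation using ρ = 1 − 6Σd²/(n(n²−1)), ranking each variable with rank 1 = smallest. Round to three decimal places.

Ranks of variable 1: 1, 2, 6, 3, 4, 5
Ranks of variable 2: 2, 1, 6, 5, 4, 3
d = r₁ − r₂: -1, 1, 0, -2, 0, 2
d²: 1, 1, 0, 4, 0, 4; Σd² = 10
ρ = 1 − 6·10/(6·35) = 1 − 60/210 = 0.714

0.714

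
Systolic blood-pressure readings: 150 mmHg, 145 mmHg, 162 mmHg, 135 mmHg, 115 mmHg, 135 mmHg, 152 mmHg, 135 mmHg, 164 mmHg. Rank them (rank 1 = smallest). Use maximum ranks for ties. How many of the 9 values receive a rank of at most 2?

Sorted (ascending): 115, 135, 135, 135, 145, 150, 152, 162, 164
The 3 values of 135 occupy positions 2–4 → each gets rank 4.
Ranks ≤ 2: {1} → 1 value.

1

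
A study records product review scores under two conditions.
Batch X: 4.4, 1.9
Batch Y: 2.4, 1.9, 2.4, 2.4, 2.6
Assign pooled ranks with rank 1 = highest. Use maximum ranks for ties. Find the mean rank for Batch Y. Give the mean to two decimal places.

Sorted (descending): 4.4, 2.6, 2.4, 2.4, 2.4, 1.9, 1.9
The 3 values of 2.4 occupy positions 3–5 → each gets rank 5.
The 2 values of 1.9 occupy positions 6–7 → each gets rank 7.
Batch Y values → pooled ranks: 2.4→5, 1.9→7, 2.4→5, 2.4→5, 2.6→2
Mean rank = (5 + 7 + 5 + 5 + 2) / 5 = 4.80

4.80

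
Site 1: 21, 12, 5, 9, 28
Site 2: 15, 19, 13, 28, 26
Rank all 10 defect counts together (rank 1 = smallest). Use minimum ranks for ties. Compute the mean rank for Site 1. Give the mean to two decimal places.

Sorted (ascending): 5, 9, 12, 13, 15, 19, 21, 26, 28, 28
The 2 values of 28 occupy positions 9–10 → each gets rank 9.
Site 1 values → pooled ranks: 21→7, 12→3, 5→1, 9→2, 28→9
Mean rank = (7 + 3 + 1 + 2 + 9) / 5 = 4.40

4.40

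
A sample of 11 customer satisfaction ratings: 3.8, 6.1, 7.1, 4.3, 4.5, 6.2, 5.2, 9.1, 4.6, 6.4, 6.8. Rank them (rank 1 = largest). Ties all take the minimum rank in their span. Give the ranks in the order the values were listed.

Sorted (descending): 9.1, 7.1, 6.8, 6.4, 6.2, 6.1, 5.2, 4.6, 4.5, 4.3, 3.8
No ties — each value takes its position as its rank.

11, 6, 2, 10, 9, 5, 7, 1, 8, 4, 3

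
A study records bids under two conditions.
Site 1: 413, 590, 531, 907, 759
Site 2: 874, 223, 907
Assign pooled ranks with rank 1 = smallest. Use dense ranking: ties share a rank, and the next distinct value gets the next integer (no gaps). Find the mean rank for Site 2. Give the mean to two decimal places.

Sorted (ascending): 223, 413, 531, 590, 759, 874, 907, 907
The 2 values of 907 share dense rank 7.
Remaining distinct values take the next consecutive integers.
Site 2 values → pooled ranks: 874→6, 223→1, 907→7
Mean rank = (6 + 1 + 7) / 3 = 4.67

4.67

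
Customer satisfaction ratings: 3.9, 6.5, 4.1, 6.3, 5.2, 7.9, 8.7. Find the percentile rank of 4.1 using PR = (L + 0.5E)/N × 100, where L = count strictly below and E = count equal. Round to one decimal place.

N = 7.
Strictly below 4.1: 1. Equal to 4.1: 1.
PR = (1 + 0.5·1)/7 × 100 = 21.4

21.4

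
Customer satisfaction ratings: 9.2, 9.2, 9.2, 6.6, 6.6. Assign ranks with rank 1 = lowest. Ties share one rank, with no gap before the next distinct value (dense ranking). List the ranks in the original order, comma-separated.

Sorted (ascending): 6.6, 6.6, 9.2, 9.2, 9.2
The 2 values of 6.6 share dense rank 1.
The 3 values of 9.2 share dense rank 2.

2, 2, 2, 1, 1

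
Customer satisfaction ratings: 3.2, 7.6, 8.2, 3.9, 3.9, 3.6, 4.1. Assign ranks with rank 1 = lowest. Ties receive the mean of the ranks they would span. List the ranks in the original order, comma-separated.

1, 6, 7, 3.5, 3.5, 2, 5

Sorted (ascending): 3.2, 3.6, 3.9, 3.9, 4.1, 7.6, 8.2
The 2 values of 3.9 occupy positions 3–4 → average rank (3+4)/2 = 3.5.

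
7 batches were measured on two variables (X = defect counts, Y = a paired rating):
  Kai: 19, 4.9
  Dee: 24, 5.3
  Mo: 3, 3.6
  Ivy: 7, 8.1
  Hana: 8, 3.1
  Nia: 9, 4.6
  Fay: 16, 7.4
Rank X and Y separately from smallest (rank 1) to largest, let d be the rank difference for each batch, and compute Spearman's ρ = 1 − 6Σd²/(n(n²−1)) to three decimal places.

Ranks of variable 1: 6, 7, 1, 2, 3, 4, 5
Ranks of variable 2: 4, 5, 2, 7, 1, 3, 6
d = r₁ − r₂: 2, 2, -1, -5, 2, 1, -1
d²: 4, 4, 1, 25, 4, 1, 1; Σd² = 40
ρ = 1 − 6·40/(7·48) = 1 − 240/336 = 0.286

0.286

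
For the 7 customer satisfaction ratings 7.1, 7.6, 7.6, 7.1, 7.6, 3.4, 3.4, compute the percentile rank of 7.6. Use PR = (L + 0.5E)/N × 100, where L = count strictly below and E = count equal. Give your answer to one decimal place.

N = 7.
Strictly below 7.6: 4. Equal to 7.6: 3.
PR = (4 + 0.5·3)/7 × 100 = 78.6

78.6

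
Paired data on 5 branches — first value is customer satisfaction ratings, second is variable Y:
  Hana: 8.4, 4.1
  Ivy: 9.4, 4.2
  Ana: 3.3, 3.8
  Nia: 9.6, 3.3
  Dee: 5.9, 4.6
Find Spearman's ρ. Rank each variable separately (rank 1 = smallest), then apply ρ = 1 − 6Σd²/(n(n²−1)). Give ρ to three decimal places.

Ranks of variable 1: 3, 4, 1, 5, 2
Ranks of variable 2: 3, 4, 2, 1, 5
d = r₁ − r₂: 0, 0, -1, 4, -3
d²: 0, 0, 1, 16, 9; Σd² = 26
ρ = 1 − 6·26/(5·24) = 1 − 156/120 = -0.300

-0.300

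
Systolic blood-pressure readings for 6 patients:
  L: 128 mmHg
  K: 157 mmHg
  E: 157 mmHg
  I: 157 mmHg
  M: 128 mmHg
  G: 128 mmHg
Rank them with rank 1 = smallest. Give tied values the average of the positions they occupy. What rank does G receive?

Sorted (ascending): 128, 128, 128, 157, 157, 157
The 3 values of 128 occupy positions 1–3 → average rank 2.
The 3 values of 157 occupy positions 4–6 → average rank 5.
G has value 128 mmHg → rank 2.

2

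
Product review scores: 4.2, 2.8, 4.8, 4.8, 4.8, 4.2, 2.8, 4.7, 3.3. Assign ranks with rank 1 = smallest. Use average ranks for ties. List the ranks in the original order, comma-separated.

Sorted (ascending): 2.8, 2.8, 3.3, 4.2, 4.2, 4.7, 4.8, 4.8, 4.8
The 2 values of 2.8 occupy positions 1–2 → average rank (1+2)/2 = 1.5.
The 2 values of 4.2 occupy positions 4–5 → average rank (4+5)/2 = 4.5.
The 3 values of 4.8 occupy positions 7–9 → average rank 8.

4.5, 1.5, 8, 8, 8, 4.5, 1.5, 6, 3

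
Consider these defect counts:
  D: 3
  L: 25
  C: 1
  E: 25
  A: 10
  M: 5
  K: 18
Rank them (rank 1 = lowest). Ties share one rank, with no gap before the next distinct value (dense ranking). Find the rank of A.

4

Sorted (ascending): 1, 3, 5, 10, 18, 25, 25
The 2 values of 25 share dense rank 6.
Remaining distinct values take the next consecutive integers.
A has value 10 → rank 4.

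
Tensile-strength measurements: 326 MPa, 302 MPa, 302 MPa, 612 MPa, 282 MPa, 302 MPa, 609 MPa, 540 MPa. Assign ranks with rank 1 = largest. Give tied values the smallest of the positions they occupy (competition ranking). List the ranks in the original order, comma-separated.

Sorted (descending): 612, 609, 540, 326, 302, 302, 302, 282
The 3 values of 302 occupy positions 5–7 → each gets rank 5.

4, 5, 5, 1, 8, 5, 2, 3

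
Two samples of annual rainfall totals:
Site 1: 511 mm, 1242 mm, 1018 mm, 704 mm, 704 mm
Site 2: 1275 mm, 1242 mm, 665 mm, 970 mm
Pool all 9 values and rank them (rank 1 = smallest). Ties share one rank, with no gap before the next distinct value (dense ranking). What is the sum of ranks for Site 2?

19

Sorted (ascending): 511, 665, 704, 704, 970, 1018, 1242, 1242, 1275
The 2 values of 704 share dense rank 3.
The 2 values of 1242 share dense rank 6.
Remaining distinct values take the next consecutive integers.
Site 2 values → pooled ranks: 1275→7, 1242→6, 665→2, 970→4
Rank sum = 7 + 6 + 2 + 4 = 19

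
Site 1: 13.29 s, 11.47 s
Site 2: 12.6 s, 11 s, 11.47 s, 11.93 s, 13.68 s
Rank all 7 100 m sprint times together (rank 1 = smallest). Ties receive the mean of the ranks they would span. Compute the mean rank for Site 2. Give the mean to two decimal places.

3.90

Sorted (ascending): 11, 11.47, 11.47, 11.93, 12.6, 13.29, 13.68
The 2 values of 11.47 occupy positions 2–3 → average rank (2+3)/2 = 2.5.
Site 2 values → pooled ranks: 12.6→5, 11→1, 11.47→2.5, 11.93→4, 13.68→7
Mean rank = (5 + 1 + 2.5 + 4 + 7) / 5 = 3.90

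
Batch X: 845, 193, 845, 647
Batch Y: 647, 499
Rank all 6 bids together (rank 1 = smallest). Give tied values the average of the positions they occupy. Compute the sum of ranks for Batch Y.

5.5

Sorted (ascending): 193, 499, 647, 647, 845, 845
The 2 values of 647 occupy positions 3–4 → average rank (3+4)/2 = 3.5.
The 2 values of 845 occupy positions 5–6 → average rank (5+6)/2 = 5.5.
Batch Y values → pooled ranks: 647→3.5, 499→2
Rank sum = 3.5 + 2 = 5.5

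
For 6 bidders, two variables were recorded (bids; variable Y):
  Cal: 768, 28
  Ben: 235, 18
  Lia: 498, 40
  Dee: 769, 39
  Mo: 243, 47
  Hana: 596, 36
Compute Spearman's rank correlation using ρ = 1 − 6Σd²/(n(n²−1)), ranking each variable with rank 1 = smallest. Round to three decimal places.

0.029

Ranks of variable 1: 5, 1, 3, 6, 2, 4
Ranks of variable 2: 2, 1, 5, 4, 6, 3
d = r₁ − r₂: 3, 0, -2, 2, -4, 1
d²: 9, 0, 4, 4, 16, 1; Σd² = 34
ρ = 1 − 6·34/(6·35) = 1 − 204/210 = 0.029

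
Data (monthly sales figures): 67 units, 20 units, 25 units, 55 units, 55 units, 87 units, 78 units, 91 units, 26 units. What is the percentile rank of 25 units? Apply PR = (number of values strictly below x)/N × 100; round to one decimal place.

N = 9.
Strictly below 25: 1. Equal to 25: 1.
PR = 1/9 × 100 = 11.1

11.1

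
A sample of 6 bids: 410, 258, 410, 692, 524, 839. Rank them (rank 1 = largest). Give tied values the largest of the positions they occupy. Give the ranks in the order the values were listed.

Sorted (descending): 839, 692, 524, 410, 410, 258
The 2 values of 410 occupy positions 4–5 → each gets rank 5.

5, 6, 5, 2, 3, 1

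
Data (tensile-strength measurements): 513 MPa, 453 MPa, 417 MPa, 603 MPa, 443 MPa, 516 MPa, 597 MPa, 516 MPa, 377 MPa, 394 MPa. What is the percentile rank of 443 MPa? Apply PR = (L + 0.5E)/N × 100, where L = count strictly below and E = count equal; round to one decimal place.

N = 10.
Strictly below 443: 3. Equal to 443: 1.
PR = (3 + 0.5·1)/10 × 100 = 35.0

35.0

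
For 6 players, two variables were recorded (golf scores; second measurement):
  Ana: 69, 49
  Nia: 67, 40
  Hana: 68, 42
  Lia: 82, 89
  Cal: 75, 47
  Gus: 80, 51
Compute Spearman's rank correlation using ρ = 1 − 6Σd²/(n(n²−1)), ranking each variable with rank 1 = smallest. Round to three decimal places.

Ranks of variable 1: 3, 1, 2, 6, 4, 5
Ranks of variable 2: 4, 1, 2, 6, 3, 5
d = r₁ − r₂: -1, 0, 0, 0, 1, 0
d²: 1, 0, 0, 0, 1, 0; Σd² = 2
ρ = 1 − 6·2/(6·35) = 1 − 12/210 = 0.943

0.943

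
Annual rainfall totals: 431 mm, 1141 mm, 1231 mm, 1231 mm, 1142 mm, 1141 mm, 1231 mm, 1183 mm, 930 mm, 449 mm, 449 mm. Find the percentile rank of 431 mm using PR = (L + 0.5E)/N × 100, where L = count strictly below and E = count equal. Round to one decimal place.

N = 11.
Strictly below 431: 0. Equal to 431: 1.
PR = (0 + 0.5·1)/11 × 100 = 4.5

4.5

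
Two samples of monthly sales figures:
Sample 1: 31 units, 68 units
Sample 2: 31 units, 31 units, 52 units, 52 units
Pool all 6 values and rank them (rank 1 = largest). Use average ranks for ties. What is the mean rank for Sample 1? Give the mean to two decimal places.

3.00

Sorted (descending): 68, 52, 52, 31, 31, 31
The 2 values of 52 occupy positions 2–3 → average rank (2+3)/2 = 2.5.
The 3 values of 31 occupy positions 4–6 → average rank 5.
Sample 1 values → pooled ranks: 31→5, 68→1
Mean rank = (5 + 1) / 2 = 3.00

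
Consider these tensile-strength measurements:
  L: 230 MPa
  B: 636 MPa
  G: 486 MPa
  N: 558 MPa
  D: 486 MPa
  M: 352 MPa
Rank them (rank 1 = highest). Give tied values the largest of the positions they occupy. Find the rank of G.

Sorted (descending): 636, 558, 486, 486, 352, 230
The 2 values of 486 occupy positions 3–4 → each gets rank 4.
G has value 486 MPa → rank 4.

4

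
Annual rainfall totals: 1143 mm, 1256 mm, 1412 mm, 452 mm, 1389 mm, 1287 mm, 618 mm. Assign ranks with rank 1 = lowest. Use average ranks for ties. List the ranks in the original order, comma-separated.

3, 4, 7, 1, 6, 5, 2

Sorted (ascending): 452, 618, 1143, 1256, 1287, 1389, 1412
No ties — each value takes its position as its rank.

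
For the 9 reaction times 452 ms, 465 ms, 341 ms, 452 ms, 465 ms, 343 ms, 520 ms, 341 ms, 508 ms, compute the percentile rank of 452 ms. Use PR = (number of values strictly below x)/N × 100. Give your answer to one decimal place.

33.3

N = 9.
Strictly below 452: 3. Equal to 452: 2.
PR = 3/9 × 100 = 33.3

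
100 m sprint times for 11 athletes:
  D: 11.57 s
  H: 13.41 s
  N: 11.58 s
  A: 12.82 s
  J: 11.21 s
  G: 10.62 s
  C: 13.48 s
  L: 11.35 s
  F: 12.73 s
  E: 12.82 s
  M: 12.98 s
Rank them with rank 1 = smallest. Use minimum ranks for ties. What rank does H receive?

Sorted (ascending): 10.62, 11.21, 11.35, 11.57, 11.58, 12.73, 12.82, 12.82, 12.98, 13.41, 13.48
The 2 values of 12.82 occupy positions 7–8 → each gets rank 7.
H has value 13.41 s → rank 10.

10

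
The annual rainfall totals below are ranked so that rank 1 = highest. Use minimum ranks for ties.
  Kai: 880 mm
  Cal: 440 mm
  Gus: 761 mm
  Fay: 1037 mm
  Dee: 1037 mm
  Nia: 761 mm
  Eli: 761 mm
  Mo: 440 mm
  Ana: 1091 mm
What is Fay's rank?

Sorted (descending): 1091, 1037, 1037, 880, 761, 761, 761, 440, 440
The 2 values of 1037 occupy positions 2–3 → each gets rank 2.
The 3 values of 761 occupy positions 5–7 → each gets rank 5.
The 2 values of 440 occupy positions 8–9 → each gets rank 8.
Fay has value 1037 mm → rank 2.

2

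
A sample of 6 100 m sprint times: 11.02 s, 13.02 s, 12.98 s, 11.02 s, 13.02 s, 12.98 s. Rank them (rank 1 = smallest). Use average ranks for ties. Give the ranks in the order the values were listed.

Sorted (ascending): 11.02, 11.02, 12.98, 12.98, 13.02, 13.02
The 2 values of 11.02 occupy positions 1–2 → average rank (1+2)/2 = 1.5.
The 2 values of 12.98 occupy positions 3–4 → average rank (3+4)/2 = 3.5.
The 2 values of 13.02 occupy positions 5–6 → average rank (5+6)/2 = 5.5.

1.5, 5.5, 3.5, 1.5, 5.5, 3.5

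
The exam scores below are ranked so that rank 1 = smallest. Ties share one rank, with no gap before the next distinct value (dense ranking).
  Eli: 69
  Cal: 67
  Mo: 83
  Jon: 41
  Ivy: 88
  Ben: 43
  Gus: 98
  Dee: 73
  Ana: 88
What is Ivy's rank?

7

Sorted (ascending): 41, 43, 67, 69, 73, 83, 88, 88, 98
The 2 values of 88 share dense rank 7.
Remaining distinct values take the next consecutive integers.
Ivy has value 88 → rank 7.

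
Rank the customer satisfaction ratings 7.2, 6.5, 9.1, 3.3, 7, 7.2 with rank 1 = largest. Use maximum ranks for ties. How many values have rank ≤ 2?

Sorted (descending): 9.1, 7.2, 7.2, 7, 6.5, 3.3
The 2 values of 7.2 occupy positions 2–3 → each gets rank 3.
Ranks ≤ 2: {1} → 1 value.

1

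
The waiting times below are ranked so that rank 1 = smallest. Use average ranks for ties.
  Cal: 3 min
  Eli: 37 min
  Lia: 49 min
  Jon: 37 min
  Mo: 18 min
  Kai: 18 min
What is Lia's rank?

6

Sorted (ascending): 3, 18, 18, 37, 37, 49
The 2 values of 18 occupy positions 2–3 → average rank (2+3)/2 = 2.5.
The 2 values of 37 occupy positions 4–5 → average rank (4+5)/2 = 4.5.
Lia has value 49 min → rank 6.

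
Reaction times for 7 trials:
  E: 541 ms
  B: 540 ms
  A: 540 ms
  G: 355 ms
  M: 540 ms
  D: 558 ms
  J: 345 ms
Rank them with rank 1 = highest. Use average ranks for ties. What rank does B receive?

4

Sorted (descending): 558, 541, 540, 540, 540, 355, 345
The 3 values of 540 occupy positions 3–5 → average rank 4.
B has value 540 ms → rank 4.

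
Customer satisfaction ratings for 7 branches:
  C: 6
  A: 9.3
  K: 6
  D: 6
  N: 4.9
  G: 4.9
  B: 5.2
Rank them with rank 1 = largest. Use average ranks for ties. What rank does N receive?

Sorted (descending): 9.3, 6, 6, 6, 5.2, 4.9, 4.9
The 3 values of 6 occupy positions 2–4 → average rank 3.
The 2 values of 4.9 occupy positions 6–7 → average rank (6+7)/2 = 6.5.
N has value 4.9 → rank 6.5.

6.5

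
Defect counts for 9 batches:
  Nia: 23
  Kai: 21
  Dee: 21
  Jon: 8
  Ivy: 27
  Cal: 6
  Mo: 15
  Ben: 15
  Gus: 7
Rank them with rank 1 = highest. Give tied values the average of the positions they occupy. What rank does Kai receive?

3.5

Sorted (descending): 27, 23, 21, 21, 15, 15, 8, 7, 6
The 2 values of 21 occupy positions 3–4 → average rank (3+4)/2 = 3.5.
The 2 values of 15 occupy positions 5–6 → average rank (5+6)/2 = 5.5.
Kai has value 21 → rank 3.5.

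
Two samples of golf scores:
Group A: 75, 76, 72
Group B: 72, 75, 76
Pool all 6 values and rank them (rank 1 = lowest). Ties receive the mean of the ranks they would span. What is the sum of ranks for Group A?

10.5

Sorted (ascending): 72, 72, 75, 75, 76, 76
The 2 values of 72 occupy positions 1–2 → average rank (1+2)/2 = 1.5.
The 2 values of 75 occupy positions 3–4 → average rank (3+4)/2 = 3.5.
The 2 values of 76 occupy positions 5–6 → average rank (5+6)/2 = 5.5.
Group A values → pooled ranks: 75→3.5, 76→5.5, 72→1.5
Rank sum = 3.5 + 5.5 + 1.5 = 10.5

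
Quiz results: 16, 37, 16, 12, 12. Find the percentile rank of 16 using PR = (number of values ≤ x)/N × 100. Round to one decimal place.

80.0

N = 5.
Strictly below 16: 2. Equal to 16: 2.
PR = 4/5 × 100 = 80.0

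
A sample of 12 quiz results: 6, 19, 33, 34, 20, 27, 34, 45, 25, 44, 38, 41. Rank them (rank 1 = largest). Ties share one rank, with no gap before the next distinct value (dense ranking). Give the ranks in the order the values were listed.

Sorted (descending): 45, 44, 41, 38, 34, 34, 33, 27, 25, 20, 19, 6
The 2 values of 34 share dense rank 5.
Remaining distinct values take the next consecutive integers.

11, 10, 6, 5, 9, 7, 5, 1, 8, 2, 4, 3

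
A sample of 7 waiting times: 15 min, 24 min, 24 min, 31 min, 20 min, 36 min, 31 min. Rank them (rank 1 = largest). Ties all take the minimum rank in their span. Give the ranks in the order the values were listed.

Sorted (descending): 36, 31, 31, 24, 24, 20, 15
The 2 values of 31 occupy positions 2–3 → each gets rank 2.
The 2 values of 24 occupy positions 4–5 → each gets rank 4.

7, 4, 4, 2, 6, 1, 2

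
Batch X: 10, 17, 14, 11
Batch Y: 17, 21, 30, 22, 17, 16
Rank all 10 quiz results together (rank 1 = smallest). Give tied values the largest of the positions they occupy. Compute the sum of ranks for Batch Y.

45

Sorted (ascending): 10, 11, 14, 16, 17, 17, 17, 21, 22, 30
The 3 values of 17 occupy positions 5–7 → each gets rank 7.
Batch Y values → pooled ranks: 17→7, 21→8, 30→10, 22→9, 17→7, 16→4
Rank sum = 7 + 8 + 10 + 9 + 7 + 4 = 45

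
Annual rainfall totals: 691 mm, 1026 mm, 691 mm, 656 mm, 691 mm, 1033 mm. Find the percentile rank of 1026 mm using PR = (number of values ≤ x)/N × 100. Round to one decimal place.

83.3

N = 6.
Strictly below 1026: 4. Equal to 1026: 1.
PR = 5/6 × 100 = 83.3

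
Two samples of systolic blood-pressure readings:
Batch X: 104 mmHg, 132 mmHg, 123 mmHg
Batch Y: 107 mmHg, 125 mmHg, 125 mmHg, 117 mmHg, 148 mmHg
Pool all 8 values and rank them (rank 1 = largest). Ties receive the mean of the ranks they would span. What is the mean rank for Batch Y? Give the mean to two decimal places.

4.20

Sorted (descending): 148, 132, 125, 125, 123, 117, 107, 104
The 2 values of 125 occupy positions 3–4 → average rank (3+4)/2 = 3.5.
Batch Y values → pooled ranks: 107→7, 125→3.5, 125→3.5, 117→6, 148→1
Mean rank = (7 + 3.5 + 3.5 + 6 + 1) / 5 = 4.20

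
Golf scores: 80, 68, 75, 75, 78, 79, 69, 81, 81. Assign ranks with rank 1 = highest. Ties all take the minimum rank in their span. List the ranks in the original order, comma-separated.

3, 9, 6, 6, 5, 4, 8, 1, 1

Sorted (descending): 81, 81, 80, 79, 78, 75, 75, 69, 68
The 2 values of 81 occupy positions 1–2 → each gets rank 1.
The 2 values of 75 occupy positions 6–7 → each gets rank 6.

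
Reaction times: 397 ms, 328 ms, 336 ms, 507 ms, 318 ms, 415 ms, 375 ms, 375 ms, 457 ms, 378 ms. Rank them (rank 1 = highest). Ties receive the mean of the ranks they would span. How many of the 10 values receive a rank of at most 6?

Sorted (descending): 507, 457, 415, 397, 378, 375, 375, 336, 328, 318
The 2 values of 375 occupy positions 6–7 → average rank (6+7)/2 = 6.5.
Ranks ≤ 6: {1, 2, 3, 4, 5} → 5 values.

5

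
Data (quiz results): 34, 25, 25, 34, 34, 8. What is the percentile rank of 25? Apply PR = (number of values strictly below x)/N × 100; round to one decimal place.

16.7

N = 6.
Strictly below 25: 1. Equal to 25: 2.
PR = 1/6 × 100 = 16.7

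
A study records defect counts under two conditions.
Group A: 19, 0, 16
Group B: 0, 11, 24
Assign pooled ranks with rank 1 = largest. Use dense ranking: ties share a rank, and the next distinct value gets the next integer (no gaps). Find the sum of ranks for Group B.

10

Sorted (descending): 24, 19, 16, 11, 0, 0
The 2 values of 0 share dense rank 5.
Remaining distinct values take the next consecutive integers.
Group B values → pooled ranks: 0→5, 11→4, 24→1
Rank sum = 5 + 4 + 1 = 10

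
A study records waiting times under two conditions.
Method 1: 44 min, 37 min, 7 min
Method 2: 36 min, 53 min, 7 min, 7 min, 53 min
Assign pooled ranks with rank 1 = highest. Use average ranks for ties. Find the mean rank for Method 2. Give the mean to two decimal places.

Sorted (descending): 53, 53, 44, 37, 36, 7, 7, 7
The 2 values of 53 occupy positions 1–2 → average rank (1+2)/2 = 1.5.
The 3 values of 7 occupy positions 6–8 → average rank 7.
Method 2 values → pooled ranks: 36→5, 53→1.5, 7→7, 7→7, 53→1.5
Mean rank = (5 + 1.5 + 7 + 7 + 1.5) / 5 = 4.40

4.40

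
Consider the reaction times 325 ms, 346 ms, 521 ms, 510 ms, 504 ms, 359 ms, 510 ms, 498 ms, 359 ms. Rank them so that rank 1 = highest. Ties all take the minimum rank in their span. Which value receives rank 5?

Sorted (descending): 521, 510, 510, 504, 498, 359, 359, 346, 325
The 2 values of 510 occupy positions 2–3 → each gets rank 2.
The 2 values of 359 occupy positions 6–7 → each gets rank 6.
Rank 5 → value 498.

498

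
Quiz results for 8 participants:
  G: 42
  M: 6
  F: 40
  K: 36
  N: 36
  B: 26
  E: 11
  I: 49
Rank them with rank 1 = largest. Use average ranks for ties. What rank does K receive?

Sorted (descending): 49, 42, 40, 36, 36, 26, 11, 6
The 2 values of 36 occupy positions 4–5 → average rank (4+5)/2 = 4.5.
K has value 36 → rank 4.5.

4.5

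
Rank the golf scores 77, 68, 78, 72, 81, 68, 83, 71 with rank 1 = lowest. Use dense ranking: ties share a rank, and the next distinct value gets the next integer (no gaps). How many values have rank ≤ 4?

Sorted (ascending): 68, 68, 71, 72, 77, 78, 81, 83
The 2 values of 68 share dense rank 1.
Remaining distinct values take the next consecutive integers.
Ranks ≤ 4: {1, 1, 2, 3, 4} → 5 values.

5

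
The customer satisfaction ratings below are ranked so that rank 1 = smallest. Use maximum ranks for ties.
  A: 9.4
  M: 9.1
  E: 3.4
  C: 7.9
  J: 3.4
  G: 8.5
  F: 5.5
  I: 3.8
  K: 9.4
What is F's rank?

Sorted (ascending): 3.4, 3.4, 3.8, 5.5, 7.9, 8.5, 9.1, 9.4, 9.4
The 2 values of 3.4 occupy positions 1–2 → each gets rank 2.
The 2 values of 9.4 occupy positions 8–9 → each gets rank 9.
F has value 5.5 → rank 4.

4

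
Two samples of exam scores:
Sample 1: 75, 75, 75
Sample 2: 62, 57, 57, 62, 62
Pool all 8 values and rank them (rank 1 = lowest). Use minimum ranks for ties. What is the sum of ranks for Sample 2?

11

Sorted (ascending): 57, 57, 62, 62, 62, 75, 75, 75
The 2 values of 57 occupy positions 1–2 → each gets rank 1.
The 3 values of 62 occupy positions 3–5 → each gets rank 3.
The 3 values of 75 occupy positions 6–8 → each gets rank 6.
Sample 2 values → pooled ranks: 62→3, 57→1, 57→1, 62→3, 62→3
Rank sum = 3 + 1 + 1 + 3 + 3 = 11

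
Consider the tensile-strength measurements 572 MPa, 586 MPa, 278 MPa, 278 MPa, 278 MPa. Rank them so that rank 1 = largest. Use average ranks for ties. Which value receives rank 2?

Sorted (descending): 586, 572, 278, 278, 278
The 3 values of 278 occupy positions 3–5 → average rank 4.
Rank 2 → value 572.

572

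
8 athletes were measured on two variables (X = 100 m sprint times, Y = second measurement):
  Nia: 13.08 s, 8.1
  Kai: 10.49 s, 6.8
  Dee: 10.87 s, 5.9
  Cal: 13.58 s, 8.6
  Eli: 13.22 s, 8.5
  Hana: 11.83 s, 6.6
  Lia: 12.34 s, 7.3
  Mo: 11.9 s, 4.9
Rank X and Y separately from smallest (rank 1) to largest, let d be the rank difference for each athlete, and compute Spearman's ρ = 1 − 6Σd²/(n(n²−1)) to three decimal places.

0.786

Ranks of variable 1: 6, 1, 2, 8, 7, 3, 5, 4
Ranks of variable 2: 6, 4, 2, 8, 7, 3, 5, 1
d = r₁ − r₂: 0, -3, 0, 0, 0, 0, 0, 3
d²: 0, 9, 0, 0, 0, 0, 0, 9; Σd² = 18
ρ = 1 − 6·18/(8·63) = 1 − 108/504 = 0.786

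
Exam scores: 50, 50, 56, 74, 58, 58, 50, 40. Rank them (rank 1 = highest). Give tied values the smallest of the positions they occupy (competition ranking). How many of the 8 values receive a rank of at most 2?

3

Sorted (descending): 74, 58, 58, 56, 50, 50, 50, 40
The 2 values of 58 occupy positions 2–3 → each gets rank 2.
The 3 values of 50 occupy positions 5–7 → each gets rank 5.
Ranks ≤ 2: {1, 2, 2} → 3 values.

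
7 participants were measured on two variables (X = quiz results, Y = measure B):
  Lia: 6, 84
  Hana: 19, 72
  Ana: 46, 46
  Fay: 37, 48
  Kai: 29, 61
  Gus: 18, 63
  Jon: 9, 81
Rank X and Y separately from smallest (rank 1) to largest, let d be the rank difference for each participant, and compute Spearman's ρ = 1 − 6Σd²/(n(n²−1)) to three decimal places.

Ranks of variable 1: 1, 4, 7, 6, 5, 3, 2
Ranks of variable 2: 7, 5, 1, 2, 3, 4, 6
d = r₁ − r₂: -6, -1, 6, 4, 2, -1, -4
d²: 36, 1, 36, 16, 4, 1, 16; Σd² = 110
ρ = 1 − 6·110/(7·48) = 1 − 660/336 = -0.964

-0.964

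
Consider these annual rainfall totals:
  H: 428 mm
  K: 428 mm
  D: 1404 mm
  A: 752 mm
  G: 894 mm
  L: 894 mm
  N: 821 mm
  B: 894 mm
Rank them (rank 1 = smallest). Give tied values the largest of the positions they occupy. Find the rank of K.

2

Sorted (ascending): 428, 428, 752, 821, 894, 894, 894, 1404
The 2 values of 428 occupy positions 1–2 → each gets rank 2.
The 3 values of 894 occupy positions 5–7 → each gets rank 7.
K has value 428 mm → rank 2.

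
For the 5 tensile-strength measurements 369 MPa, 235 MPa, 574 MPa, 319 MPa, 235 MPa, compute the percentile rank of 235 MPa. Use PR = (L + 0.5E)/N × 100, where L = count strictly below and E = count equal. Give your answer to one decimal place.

N = 5.
Strictly below 235: 0. Equal to 235: 2.
PR = (0 + 0.5·2)/5 × 100 = 20.0

20.0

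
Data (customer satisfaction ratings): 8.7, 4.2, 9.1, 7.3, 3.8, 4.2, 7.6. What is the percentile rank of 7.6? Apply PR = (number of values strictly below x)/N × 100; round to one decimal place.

57.1

N = 7.
Strictly below 7.6: 4. Equal to 7.6: 1.
PR = 4/7 × 100 = 57.1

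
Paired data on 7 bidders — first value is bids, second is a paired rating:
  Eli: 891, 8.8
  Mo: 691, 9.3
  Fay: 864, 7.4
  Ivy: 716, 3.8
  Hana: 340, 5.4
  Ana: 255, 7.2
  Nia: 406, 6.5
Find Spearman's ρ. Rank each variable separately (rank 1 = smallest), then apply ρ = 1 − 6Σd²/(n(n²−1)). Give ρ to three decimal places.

Ranks of variable 1: 7, 4, 6, 5, 2, 1, 3
Ranks of variable 2: 6, 7, 5, 1, 2, 4, 3
d = r₁ − r₂: 1, -3, 1, 4, 0, -3, 0
d²: 1, 9, 1, 16, 0, 9, 0; Σd² = 36
ρ = 1 − 6·36/(7·48) = 1 − 216/336 = 0.357

0.357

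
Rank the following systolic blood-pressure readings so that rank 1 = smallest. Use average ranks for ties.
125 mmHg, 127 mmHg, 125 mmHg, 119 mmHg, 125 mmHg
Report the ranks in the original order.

3, 5, 3, 1, 3

Sorted (ascending): 119, 125, 125, 125, 127
The 3 values of 125 occupy positions 2–4 → average rank 3.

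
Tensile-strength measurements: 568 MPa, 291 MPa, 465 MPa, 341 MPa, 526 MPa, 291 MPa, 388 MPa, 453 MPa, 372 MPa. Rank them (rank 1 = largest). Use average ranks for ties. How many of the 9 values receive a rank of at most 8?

7

Sorted (descending): 568, 526, 465, 453, 388, 372, 341, 291, 291
The 2 values of 291 occupy positions 8–9 → average rank (8+9)/2 = 8.5.
Ranks ≤ 8: {1, 2, 3, 4, 5, 6, 7} → 7 values.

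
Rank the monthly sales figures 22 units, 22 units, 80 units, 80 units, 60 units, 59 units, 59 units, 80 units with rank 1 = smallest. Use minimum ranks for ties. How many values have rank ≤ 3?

Sorted (ascending): 22, 22, 59, 59, 60, 80, 80, 80
The 2 values of 22 occupy positions 1–2 → each gets rank 1.
The 2 values of 59 occupy positions 3–4 → each gets rank 3.
The 3 values of 80 occupy positions 6–8 → each gets rank 6.
Ranks ≤ 3: {1, 1, 3, 3} → 4 values.

4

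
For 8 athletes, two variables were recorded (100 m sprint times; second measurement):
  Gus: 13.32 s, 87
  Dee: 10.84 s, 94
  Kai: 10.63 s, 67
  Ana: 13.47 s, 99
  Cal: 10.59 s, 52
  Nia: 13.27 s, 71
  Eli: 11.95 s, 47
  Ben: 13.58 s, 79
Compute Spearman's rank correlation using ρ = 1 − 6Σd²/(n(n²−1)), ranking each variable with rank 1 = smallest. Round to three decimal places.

0.548

Ranks of variable 1: 6, 3, 2, 7, 1, 5, 4, 8
Ranks of variable 2: 6, 7, 3, 8, 2, 4, 1, 5
d = r₁ − r₂: 0, -4, -1, -1, -1, 1, 3, 3
d²: 0, 16, 1, 1, 1, 1, 9, 9; Σd² = 38
ρ = 1 − 6·38/(8·63) = 1 − 228/504 = 0.548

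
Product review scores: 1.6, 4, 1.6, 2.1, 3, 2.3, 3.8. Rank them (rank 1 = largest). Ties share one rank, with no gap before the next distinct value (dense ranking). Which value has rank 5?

Sorted (descending): 4, 3.8, 3, 2.3, 2.1, 1.6, 1.6
The 2 values of 1.6 share dense rank 6.
Remaining distinct values take the next consecutive integers.
Rank 5 → value 2.1.

2.1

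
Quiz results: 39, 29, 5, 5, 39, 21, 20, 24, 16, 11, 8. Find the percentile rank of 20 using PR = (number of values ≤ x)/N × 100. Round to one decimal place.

54.5

N = 11.
Strictly below 20: 5. Equal to 20: 1.
PR = 6/11 × 100 = 54.5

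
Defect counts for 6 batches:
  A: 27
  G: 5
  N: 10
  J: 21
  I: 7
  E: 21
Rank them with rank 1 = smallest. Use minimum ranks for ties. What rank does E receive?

Sorted (ascending): 5, 7, 10, 21, 21, 27
The 2 values of 21 occupy positions 4–5 → each gets rank 4.
E has value 21 → rank 4.

4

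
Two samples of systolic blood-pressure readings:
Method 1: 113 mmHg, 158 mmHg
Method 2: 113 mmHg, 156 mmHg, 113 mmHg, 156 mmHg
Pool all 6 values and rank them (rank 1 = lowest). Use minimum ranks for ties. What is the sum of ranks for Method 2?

10

Sorted (ascending): 113, 113, 113, 156, 156, 158
The 3 values of 113 occupy positions 1–3 → each gets rank 1.
The 2 values of 156 occupy positions 4–5 → each gets rank 4.
Method 2 values → pooled ranks: 113→1, 156→4, 113→1, 156→4
Rank sum = 1 + 4 + 1 + 4 = 10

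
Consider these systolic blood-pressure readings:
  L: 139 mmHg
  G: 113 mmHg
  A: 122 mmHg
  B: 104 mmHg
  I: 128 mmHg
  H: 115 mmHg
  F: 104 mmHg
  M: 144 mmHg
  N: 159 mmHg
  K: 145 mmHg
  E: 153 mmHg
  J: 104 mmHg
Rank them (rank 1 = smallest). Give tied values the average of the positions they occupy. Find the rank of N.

Sorted (ascending): 104, 104, 104, 113, 115, 122, 128, 139, 144, 145, 153, 159
The 3 values of 104 occupy positions 1–3 → average rank 2.
N has value 159 mmHg → rank 12.

12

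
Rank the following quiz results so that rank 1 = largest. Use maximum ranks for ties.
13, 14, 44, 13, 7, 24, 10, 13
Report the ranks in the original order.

Sorted (descending): 44, 24, 14, 13, 13, 13, 10, 7
The 3 values of 13 occupy positions 4–6 → each gets rank 6.

6, 3, 1, 6, 8, 2, 7, 6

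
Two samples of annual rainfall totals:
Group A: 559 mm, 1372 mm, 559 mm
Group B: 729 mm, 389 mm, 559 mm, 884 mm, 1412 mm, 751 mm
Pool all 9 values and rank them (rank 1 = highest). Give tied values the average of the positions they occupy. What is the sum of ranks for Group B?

Sorted (descending): 1412, 1372, 884, 751, 729, 559, 559, 559, 389
The 3 values of 559 occupy positions 6–8 → average rank 7.
Group B values → pooled ranks: 729→5, 389→9, 559→7, 884→3, 1412→1, 751→4
Rank sum = 5 + 9 + 7 + 3 + 1 + 4 = 29

29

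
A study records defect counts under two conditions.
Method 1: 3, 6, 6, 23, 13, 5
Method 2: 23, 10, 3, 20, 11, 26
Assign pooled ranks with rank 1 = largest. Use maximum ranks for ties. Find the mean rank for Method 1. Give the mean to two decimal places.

8.00

Sorted (descending): 26, 23, 23, 20, 13, 11, 10, 6, 6, 5, 3, 3
The 2 values of 23 occupy positions 2–3 → each gets rank 3.
The 2 values of 6 occupy positions 8–9 → each gets rank 9.
The 2 values of 3 occupy positions 11–12 → each gets rank 12.
Method 1 values → pooled ranks: 3→12, 6→9, 6→9, 23→3, 13→5, 5→10
Mean rank = (12 + 9 + 9 + 3 + 5 + 10) / 6 = 8.00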